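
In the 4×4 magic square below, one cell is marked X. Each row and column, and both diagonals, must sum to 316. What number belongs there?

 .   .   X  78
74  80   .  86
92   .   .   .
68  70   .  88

84

Using row 2: 74 + 80 + 86 + ? → (2,3) = 316 − 240 = 76.
From row 4, 316 − (68 + 70 + 88) gives (4,3) = 90.
From column 1, 316 − (74 + 92 + 68) gives (1,1) = 82.
The remaining cell in column 4 is (3,4) = 316 − 252 = 64.
Main diagonal must total 316; the given cells sum to 250, so (3,3) = 66.
The remaining cell in anti-diagonal is (3,2) = 316 − 222 = 94.
Column 2 needs 316; the known cells sum to 244, so (1,2) = 72.
From column 3, 316 − (76 + 66 + 90) gives (1,3) = 84.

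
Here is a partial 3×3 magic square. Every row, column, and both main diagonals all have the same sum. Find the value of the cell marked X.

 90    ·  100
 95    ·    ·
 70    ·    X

Column 1 is complete and sums to 255; that is the magic constant.
Using row 1: 90 + 100 + ? → (1,2) = 255 − 190 = 65.
The remaining cell in anti-diagonal is (2,2) = 255 − 170 = 85.
From row 2, 255 − (95 + 85) gives (2,3) = 75.
The remaining cell in column 2 is (3,2) = 255 − 150 = 105.
Column 3 must total 255; the given cells sum to 175, so (3,3) = 80.

80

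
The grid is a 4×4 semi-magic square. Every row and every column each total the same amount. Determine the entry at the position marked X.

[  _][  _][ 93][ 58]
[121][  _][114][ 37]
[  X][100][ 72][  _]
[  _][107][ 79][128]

Column 3 is complete and sums to 358; that is the magic constant.
Row 2 must total 358; the given cells sum to 272, so (2,2) = 86.
Using row 4: 107 + 79 + 128 + ? → (4,1) = 358 − 314 = 44.
From column 2, 358 − (86 + 100 + 107) gives (1,2) = 65.
Using column 4: 58 + 37 + 128 + ? → (3,4) = 358 − 223 = 135.
Row 1 needs 358; the known cells sum to 216, so (1,1) = 142.
Using row 3: 100 + 72 + 135 + ? → (3,1) = 358 − 307 = 51.

51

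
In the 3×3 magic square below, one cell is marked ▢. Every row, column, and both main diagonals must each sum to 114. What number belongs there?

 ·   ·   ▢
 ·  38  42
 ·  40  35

From row 2, 114 − (38 + 42) gives (2,1) = 34.
Row 3 must total 114; the given cells sum to 75, so (3,1) = 39.
From column 1, 114 − (34 + 39) gives (1,1) = 41.
Using column 2: 38 + 40 + ? → (1,2) = 114 − 78 = 36.
From column 3, 114 − (42 + 35) gives (1,3) = 37.

37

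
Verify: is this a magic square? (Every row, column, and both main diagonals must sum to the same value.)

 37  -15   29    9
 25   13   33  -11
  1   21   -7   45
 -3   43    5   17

Row 1: 37 + (-15) + 29 + 9 = 60.
Row 2: 25 + 13 + 33 + (-11) = 60.
Row 3: 1 + 21 + (-7) + 45 = 60.
Row 4: -3 + 43 + 5 + 17 = 62.
Column 1: 37 + 25 + 1 + (-3) = 60.
Column 2: -15 + 13 + 21 + 43 = 62.
Column 3: 29 + 33 + (-7) + 5 = 60.
Column 4: 9 + (-11) + 45 + 17 = 60.
Main diagonal: 37 + 13 + (-7) + 17 = 60.
Anti-diagonal: 9 + 33 + 21 + (-3) = 60.

No — main diagonal sums to 60 but column 2 sums to 62.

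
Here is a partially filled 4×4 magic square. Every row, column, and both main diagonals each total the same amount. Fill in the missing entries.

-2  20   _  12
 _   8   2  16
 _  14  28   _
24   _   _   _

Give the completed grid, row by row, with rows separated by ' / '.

-2 20 22 12 / 26 8 2 16 / 4 14 28 6 / 24 10 0 18

Anti-diagonal is already complete: 12 + 2 + 14 + 24 = 52, so that is the magic constant.
The remaining cell in row 1 is (1,3) = 52 − 30 = 22.
Row 2 needs 52; the known cells sum to 26, so (2,1) = 26.
Using column 1: -2 + 26 + 24 + ? → (3,1) = 52 − 48 = 4.
The remaining cell in column 2 is (4,2) = 52 − 42 = 10.
Column 3 must total 52; the given cells sum to 52, so (4,3) = 0.
The remaining cell in main diagonal is (4,4) = 52 − 34 = 18.
Using row 3: 4 + 14 + 28 + ? → (3,4) = 52 − 46 = 6.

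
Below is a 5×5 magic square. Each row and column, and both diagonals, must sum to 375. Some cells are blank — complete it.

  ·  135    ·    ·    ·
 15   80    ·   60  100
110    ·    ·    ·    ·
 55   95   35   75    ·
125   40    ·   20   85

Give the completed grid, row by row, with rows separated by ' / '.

70 135 50 90 30 / 15 80 120 60 100 / 110 25 65 130 45 / 55 95 35 75 115 / 125 40 105 20 85

From row 2, 375 − (15 + 80 + 60 + 100) gives (2,3) = 120.
Row 4 must total 375; the given cells sum to 260, so (4,5) = 115.
The remaining cell in row 5 is (5,3) = 375 − 270 = 105.
Column 1: 15 + 110 + 55 + 125 + ? = 375, so (1,1) = 70.
Column 2: 135 + 80 + 95 + 40 + ? = 375, so (3,2) = 25.
Main diagonal needs 375; the known cells sum to 310, so (3,3) = 65.
Using anti-diagonal: 60 + 65 + 95 + 125 + ? → (1,5) = 375 − 345 = 30.
From column 3, 375 − (120 + 65 + 35 + 105) gives (1,3) = 50.
From column 5, 375 − (30 + 100 + 115 + 85) gives (3,5) = 45.
From row 1, 375 − (70 + 135 + 50 + 30) gives (1,4) = 90.
Using row 3: 110 + 25 + 65 + 45 + ? → (3,4) = 375 − 245 = 130.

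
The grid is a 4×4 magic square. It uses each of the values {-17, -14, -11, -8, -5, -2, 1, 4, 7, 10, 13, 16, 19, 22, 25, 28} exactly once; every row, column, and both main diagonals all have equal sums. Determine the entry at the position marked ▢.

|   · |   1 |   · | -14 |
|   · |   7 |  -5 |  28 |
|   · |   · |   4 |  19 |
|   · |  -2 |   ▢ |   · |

The 16 entries sum to 88, so each line sums to 88/4 = 22.
Row 2 must total 22; the given cells sum to 30, so (2,1) = -8.
Column 2: 1 + 7 + (-2) + ? = 22, so (3,2) = 16.
From column 4, 22 − (-14 + 28 + 19) gives (4,4) = -11.
Main diagonal must total 22; the given cells sum to 0, so (1,1) = 22.
Anti-diagonal must total 22; the given cells sum to -3, so (4,1) = 25.
Row 1 needs 22; the known cells sum to 9, so (1,3) = 13.
Row 3 needs 22; the known cells sum to 39, so (3,1) = -17.
Using row 4: 25 + (-2) + (-11) + ? → (4,3) = 22 − 12 = 10.

10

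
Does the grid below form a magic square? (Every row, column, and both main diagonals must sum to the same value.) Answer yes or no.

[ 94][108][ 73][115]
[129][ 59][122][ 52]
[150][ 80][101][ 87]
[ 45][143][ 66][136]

No — row 1 sums to 390 but row 2 sums to 362.

Row 1: 94 + 108 + 73 + 115 = 390.
Row 2: 129 + 59 + 122 + 52 = 362.
Row 3: 150 + 80 + 101 + 87 = 418.
Row 4: 45 + 143 + 66 + 136 = 390.
Column 1: 94 + 129 + 150 + 45 = 418.
Column 2: 108 + 59 + 80 + 143 = 390.
Column 3: 73 + 122 + 101 + 66 = 362.
Column 4: 115 + 52 + 87 + 136 = 390.
Main diagonal: 94 + 59 + 101 + 136 = 390.
Anti-diagonal: 115 + 122 + 80 + 45 = 362.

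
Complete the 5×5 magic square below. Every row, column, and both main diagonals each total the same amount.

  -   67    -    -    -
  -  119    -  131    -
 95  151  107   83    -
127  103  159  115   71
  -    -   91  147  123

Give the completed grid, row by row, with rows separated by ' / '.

111 67 143 99 155 / 163 119 75 131 87 / 95 151 107 83 139 / 127 103 159 115 71 / 79 135 91 147 123

Row 4 is already complete: 127 + 103 + 159 + 115 + 71 = 575, so that is the magic constant.
Row 3: 95 + 151 + 107 + 83 + ? = 575, so (3,5) = 139.
Using column 2: 67 + 119 + 151 + 103 + ? → (5,2) = 575 − 440 = 135.
From column 4, 575 − (131 + 83 + 115 + 147) gives (1,4) = 99.
Main diagonal: 119 + 107 + 115 + 123 + ? = 575, so (1,1) = 111.
Row 5 must total 575; the given cells sum to 496, so (5,1) = 79.
Column 1 must total 575; the given cells sum to 412, so (2,1) = 163.
Anti-diagonal: 131 + 107 + 103 + 79 + ? = 575, so (1,5) = 155.
The remaining cell in row 1 is (1,3) = 575 − 432 = 143.
Column 3: 143 + 107 + 159 + 91 + ? = 575, so (2,3) = 75.
Using column 5: 155 + 139 + 71 + 123 + ? → (2,5) = 575 − 488 = 87.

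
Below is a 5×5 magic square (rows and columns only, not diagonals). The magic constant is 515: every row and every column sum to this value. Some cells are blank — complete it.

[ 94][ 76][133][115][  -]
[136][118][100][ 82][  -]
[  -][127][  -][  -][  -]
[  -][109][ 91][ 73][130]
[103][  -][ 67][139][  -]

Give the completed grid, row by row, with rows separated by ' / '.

Using row 1: 94 + 76 + 133 + 115 + ? → (1,5) = 515 − 418 = 97.
From row 2, 515 − (136 + 118 + 100 + 82) gives (2,5) = 79.
Row 4 must total 515; the given cells sum to 403, so (4,1) = 112.
From column 1, 515 − (94 + 136 + 112 + 103) gives (3,1) = 70.
Column 2 must total 515; the given cells sum to 430, so (5,2) = 85.
Column 3 must total 515; the given cells sum to 391, so (3,3) = 124.
The remaining cell in column 4 is (3,4) = 515 − 409 = 106.
From row 3, 515 − (70 + 127 + 124 + 106) gives (3,5) = 88.
Row 5: 103 + 85 + 67 + 139 + ? = 515, so (5,5) = 121.

94 76 133 115 97 / 136 118 100 82 79 / 70 127 124 106 88 / 112 109 91 73 130 / 103 85 67 139 121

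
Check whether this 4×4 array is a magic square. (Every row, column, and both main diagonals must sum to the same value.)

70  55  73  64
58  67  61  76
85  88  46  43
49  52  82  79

Yes

Row 1: 70 + 55 + 73 + 64 = 262.
Row 2: 58 + 67 + 61 + 76 = 262.
Row 3: 85 + 88 + 46 + 43 = 262.
Row 4: 49 + 52 + 82 + 79 = 262.
Column 1: 70 + 58 + 85 + 49 = 262.
Column 2: 55 + 67 + 88 + 52 = 262.
Column 3: 73 + 61 + 46 + 82 = 262.
Column 4: 64 + 76 + 43 + 79 = 262.
Main diagonal: 70 + 67 + 46 + 79 = 262.
Anti-diagonal: 64 + 61 + 88 + 49 = 262.
All lines sum to 262.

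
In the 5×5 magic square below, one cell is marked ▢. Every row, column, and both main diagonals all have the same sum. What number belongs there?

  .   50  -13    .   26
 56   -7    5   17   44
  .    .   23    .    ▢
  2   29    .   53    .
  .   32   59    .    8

47

Row 2 is complete and sums to 115; that is the magic constant.
The remaining cell in column 2 is (3,2) = 115 − 104 = 11.
Using column 3: -13 + 5 + 23 + 59 + ? → (4,3) = 115 − 74 = 41.
Using main diagonal: -7 + 23 + 53 + 8 + ? → (1,1) = 115 − 77 = 38.
From anti-diagonal, 115 − (26 + 17 + 23 + 29) gives (5,1) = 20.
From row 1, 115 − (38 + 50 + (-13) + 26) gives (1,4) = 14.
Row 4: 2 + 29 + 41 + 53 + ? = 115, so (4,5) = -10.
Row 5 needs 115; the known cells sum to 119, so (5,4) = -4.
Column 1: 38 + 56 + 2 + 20 + ? = 115, so (3,1) = -1.
From column 4, 115 − (14 + 17 + 53 + (-4)) gives (3,4) = 35.
Using column 5: 26 + 44 + (-10) + 8 + ? → (3,5) = 115 − 68 = 47.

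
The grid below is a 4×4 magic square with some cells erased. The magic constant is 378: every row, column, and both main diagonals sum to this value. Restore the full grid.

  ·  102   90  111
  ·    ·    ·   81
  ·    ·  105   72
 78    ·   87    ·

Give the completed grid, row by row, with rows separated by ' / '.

Row 1 must total 378; the given cells sum to 303, so (1,1) = 75.
Using column 3: 90 + 105 + 87 + ? → (2,3) = 378 − 282 = 96.
Using column 4: 111 + 81 + 72 + ? → (4,4) = 378 − 264 = 114.
Using main diagonal: 75 + 105 + 114 + ? → (2,2) = 378 − 294 = 84.
From anti-diagonal, 378 − (111 + 96 + 78) gives (3,2) = 93.
Using row 2: 84 + 96 + 81 + ? → (2,1) = 378 − 261 = 117.
The remaining cell in row 3 is (3,1) = 378 − 270 = 108.
Row 4 must total 378; the given cells sum to 279, so (4,2) = 99.

75 102 90 111 / 117 84 96 81 / 108 93 105 72 / 78 99 87 114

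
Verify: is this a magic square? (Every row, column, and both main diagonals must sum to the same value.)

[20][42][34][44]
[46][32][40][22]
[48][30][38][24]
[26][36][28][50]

Row 1: 20 + 42 + 34 + 44 = 140.
Row 2: 46 + 32 + 40 + 22 = 140.
Row 3: 48 + 30 + 38 + 24 = 140.
Row 4: 26 + 36 + 28 + 50 = 140.
Column 1: 20 + 46 + 48 + 26 = 140.
Column 2: 42 + 32 + 30 + 36 = 140.
Column 3: 34 + 40 + 38 + 28 = 140.
Column 4: 44 + 22 + 24 + 50 = 140.
Main diagonal: 20 + 32 + 38 + 50 = 140.
Anti-diagonal: 44 + 40 + 30 + 26 = 140.
All lines sum to 140.

Yes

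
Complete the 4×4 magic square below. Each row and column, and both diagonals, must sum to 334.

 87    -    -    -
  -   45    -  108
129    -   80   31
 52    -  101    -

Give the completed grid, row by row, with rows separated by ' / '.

Row 3: 129 + 80 + 31 + ? = 334, so (3,2) = 94.
The remaining cell in column 1 is (2,1) = 334 − 268 = 66.
Main diagonal needs 334; the known cells sum to 212, so (4,4) = 122.
Row 2: 66 + 45 + 108 + ? = 334, so (2,3) = 115.
Row 4 must total 334; the given cells sum to 275, so (4,2) = 59.
Column 2: 45 + 94 + 59 + ? = 334, so (1,2) = 136.
Column 3 must total 334; the given cells sum to 296, so (1,3) = 38.
Using column 4: 108 + 31 + 122 + ? → (1,4) = 334 − 261 = 73.

87 136 38 73 / 66 45 115 108 / 129 94 80 31 / 52 59 101 122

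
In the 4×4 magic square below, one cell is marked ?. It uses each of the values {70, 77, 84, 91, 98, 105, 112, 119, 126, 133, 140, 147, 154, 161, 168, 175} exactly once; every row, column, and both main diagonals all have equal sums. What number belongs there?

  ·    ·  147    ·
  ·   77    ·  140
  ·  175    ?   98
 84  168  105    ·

126

The 16 entries sum to 1960, so each line sums to 1960/4 = 490.
Row 4 needs 490; the known cells sum to 357, so (4,4) = 133.
Using column 2: 77 + 175 + 168 + ? → (1,2) = 490 − 420 = 70.
Column 4: 140 + 98 + 133 + ? = 490, so (1,4) = 119.
From anti-diagonal, 490 − (119 + 175 + 84) gives (2,3) = 112.
Using row 1: 70 + 147 + 119 + ? → (1,1) = 490 − 336 = 154.
Using row 2: 77 + 112 + 140 + ? → (2,1) = 490 − 329 = 161.
Column 1 must total 490; the given cells sum to 399, so (3,1) = 91.
The remaining cell in column 3 is (3,3) = 490 − 364 = 126.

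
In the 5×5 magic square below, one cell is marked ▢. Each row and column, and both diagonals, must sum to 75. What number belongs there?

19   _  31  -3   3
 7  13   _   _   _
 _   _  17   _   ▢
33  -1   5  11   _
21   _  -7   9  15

39

Row 1 needs 75; the known cells sum to 50, so (1,2) = 25.
Row 4 needs 75; the known cells sum to 48, so (4,5) = 27.
Row 5 must total 75; the given cells sum to 38, so (5,2) = 37.
Column 1 must total 75; the given cells sum to 80, so (3,1) = -5.
From column 2, 75 − (25 + 13 + (-1) + 37) gives (3,2) = 1.
The remaining cell in column 3 is (2,3) = 75 − 46 = 29.
The remaining cell in anti-diagonal is (2,4) = 75 − 40 = 35.
Row 2 needs 75; the known cells sum to 84, so (2,5) = -9.
Column 4 must total 75; the given cells sum to 52, so (3,4) = 23.
Column 5 must total 75; the given cells sum to 36, so (3,5) = 39.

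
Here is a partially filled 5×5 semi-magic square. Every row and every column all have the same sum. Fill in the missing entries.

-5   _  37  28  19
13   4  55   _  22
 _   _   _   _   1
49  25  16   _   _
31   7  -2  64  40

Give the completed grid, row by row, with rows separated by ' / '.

Row 5 is already complete: 31 + 7 + -2 + 64 + 40 = 140, so that is the magic constant.
Row 1: -5 + 37 + 28 + 19 + ? = 140, so (1,2) = 61.
Row 2 must total 140; the given cells sum to 94, so (2,4) = 46.
The remaining cell in column 1 is (3,1) = 140 − 88 = 52.
Column 2 must total 140; the given cells sum to 97, so (3,2) = 43.
From column 3, 140 − (37 + 55 + 16 + (-2)) gives (3,3) = 34.
Column 5: 19 + 22 + 1 + 40 + ? = 140, so (4,5) = 58.
Row 3 must total 140; the given cells sum to 130, so (3,4) = 10.
From row 4, 140 − (49 + 25 + 16 + 58) gives (4,4) = -8.

-5 61 37 28 19 / 13 4 55 46 22 / 52 43 34 10 1 / 49 25 16 -8 58 / 31 7 -2 64 40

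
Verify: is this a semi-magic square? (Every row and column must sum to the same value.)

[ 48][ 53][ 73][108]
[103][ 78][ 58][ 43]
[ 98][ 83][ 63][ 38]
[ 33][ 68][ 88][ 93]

Yes

Row 1: 48 + 53 + 73 + 108 = 282.
Row 2: 103 + 78 + 58 + 43 = 282.
Row 3: 98 + 83 + 63 + 38 = 282.
Row 4: 33 + 68 + 88 + 93 = 282.
Column 1: 48 + 103 + 98 + 33 = 282.
Column 2: 53 + 78 + 83 + 68 = 282.
Column 3: 73 + 58 + 63 + 88 = 282.
Column 4: 108 + 43 + 38 + 93 = 282.
All lines sum to 282.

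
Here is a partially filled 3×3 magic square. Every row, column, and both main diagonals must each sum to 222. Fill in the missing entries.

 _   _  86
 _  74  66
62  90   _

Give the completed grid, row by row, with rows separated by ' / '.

78 58 86 / 82 74 66 / 62 90 70

Using row 2: 74 + 66 + ? → (2,1) = 222 − 140 = 82.
Row 3 must total 222; the given cells sum to 152, so (3,3) = 70.
The remaining cell in column 1 is (1,1) = 222 − 144 = 78.
Using column 2: 74 + 90 + ? → (1,2) = 222 − 164 = 58.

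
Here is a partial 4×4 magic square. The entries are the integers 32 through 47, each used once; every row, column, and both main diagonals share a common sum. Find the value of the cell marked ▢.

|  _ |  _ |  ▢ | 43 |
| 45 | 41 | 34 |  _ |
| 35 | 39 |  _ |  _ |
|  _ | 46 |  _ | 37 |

47

The entries are 32 through 47, which sum to 632, so each line sums to 632/4 = 158.
From row 2, 158 − (45 + 41 + 34) gives (2,4) = 38.
Column 2: 41 + 39 + 46 + ? = 158, so (1,2) = 32.
Using column 4: 43 + 38 + 37 + ? → (3,4) = 158 − 118 = 40.
Anti-diagonal must total 158; the given cells sum to 116, so (4,1) = 42.
Using row 3: 35 + 39 + 40 + ? → (3,3) = 158 − 114 = 44.
Using row 4: 42 + 46 + 37 + ? → (4,3) = 158 − 125 = 33.
Column 1 must total 158; the given cells sum to 122, so (1,1) = 36.
Column 3 needs 158; the known cells sum to 111, so (1,3) = 47.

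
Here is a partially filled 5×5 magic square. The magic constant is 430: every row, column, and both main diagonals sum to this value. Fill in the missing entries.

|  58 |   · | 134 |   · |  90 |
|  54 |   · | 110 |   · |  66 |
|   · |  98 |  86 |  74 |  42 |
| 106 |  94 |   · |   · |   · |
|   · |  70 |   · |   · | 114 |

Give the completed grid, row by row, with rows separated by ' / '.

58 46 134 102 90 / 54 122 110 78 66 / 130 98 86 74 42 / 106 94 62 50 118 / 82 70 38 126 114

Row 3 must total 430; the given cells sum to 300, so (3,1) = 130.
Column 1 must total 430; the given cells sum to 348, so (5,1) = 82.
Column 5: 90 + 66 + 42 + 114 + ? = 430, so (4,5) = 118.
Anti-diagonal: 90 + 86 + 94 + 82 + ? = 430, so (2,4) = 78.
Row 2 must total 430; the given cells sum to 308, so (2,2) = 122.
Using column 2: 122 + 98 + 94 + 70 + ? → (1,2) = 430 − 384 = 46.
The remaining cell in main diagonal is (4,4) = 430 − 380 = 50.
From row 1, 430 − (58 + 46 + 134 + 90) gives (1,4) = 102.
Row 4 needs 430; the known cells sum to 368, so (4,3) = 62.
From column 3, 430 − (134 + 110 + 86 + 62) gives (5,3) = 38.
Using column 4: 102 + 78 + 74 + 50 + ? → (5,4) = 430 − 304 = 126.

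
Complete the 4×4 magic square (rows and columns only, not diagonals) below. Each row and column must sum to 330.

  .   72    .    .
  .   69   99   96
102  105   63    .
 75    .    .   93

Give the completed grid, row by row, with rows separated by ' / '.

87 72 90 81 / 66 69 99 96 / 102 105 63 60 / 75 84 78 93

Row 2 must total 330; the given cells sum to 264, so (2,1) = 66.
Row 3 must total 330; the given cells sum to 270, so (3,4) = 60.
Column 1: 66 + 102 + 75 + ? = 330, so (1,1) = 87.
The remaining cell in column 2 is (4,2) = 330 − 246 = 84.
Column 4 must total 330; the given cells sum to 249, so (1,4) = 81.
From row 1, 330 − (87 + 72 + 81) gives (1,3) = 90.
Using row 4: 75 + 84 + 93 + ? → (4,3) = 330 − 252 = 78.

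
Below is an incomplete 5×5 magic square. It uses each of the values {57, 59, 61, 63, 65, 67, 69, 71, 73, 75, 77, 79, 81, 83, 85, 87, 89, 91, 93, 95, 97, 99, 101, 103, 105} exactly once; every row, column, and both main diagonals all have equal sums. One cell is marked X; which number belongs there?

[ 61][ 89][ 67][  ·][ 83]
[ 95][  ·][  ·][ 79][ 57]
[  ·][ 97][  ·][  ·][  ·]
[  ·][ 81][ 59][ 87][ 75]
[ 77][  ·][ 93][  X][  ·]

The 25 entries sum to 2025, so each line sums to 2025/5 = 405.
Row 1: 61 + 89 + 67 + 83 + ? = 405, so (1,4) = 105.
Using row 4: 81 + 59 + 87 + 75 + ? → (4,1) = 405 − 302 = 103.
Using column 1: 61 + 95 + 103 + 77 + ? → (3,1) = 405 − 336 = 69.
Anti-diagonal must total 405; the given cells sum to 320, so (3,3) = 85.
Using column 3: 67 + 85 + 59 + 93 + ? → (2,3) = 405 − 304 = 101.
Row 2 must total 405; the given cells sum to 332, so (2,2) = 73.
The remaining cell in column 2 is (5,2) = 405 − 340 = 65.
From main diagonal, 405 − (61 + 73 + 85 + 87) gives (5,5) = 99.
Row 5 needs 405; the known cells sum to 334, so (5,4) = 71.

71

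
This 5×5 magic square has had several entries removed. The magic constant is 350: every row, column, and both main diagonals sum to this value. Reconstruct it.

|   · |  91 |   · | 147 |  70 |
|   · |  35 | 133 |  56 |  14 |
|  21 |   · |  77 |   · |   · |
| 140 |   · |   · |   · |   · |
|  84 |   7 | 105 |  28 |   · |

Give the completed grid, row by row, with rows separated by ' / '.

-7 91 49 147 70 / 112 35 133 56 14 / 21 154 77 0 98 / 140 63 -14 119 42 / 84 7 105 28 126

Using row 2: 35 + 133 + 56 + 14 + ? → (2,1) = 350 − 238 = 112.
Row 5 needs 350; the known cells sum to 224, so (5,5) = 126.
Using column 1: 112 + 21 + 140 + 84 + ? → (1,1) = 350 − 357 = -7.
Main diagonal needs 350; the known cells sum to 231, so (4,4) = 119.
Using anti-diagonal: 70 + 56 + 77 + 84 + ? → (4,2) = 350 − 287 = 63.
Row 1: -7 + 91 + 147 + 70 + ? = 350, so (1,3) = 49.
Column 2: 91 + 35 + 63 + 7 + ? = 350, so (3,2) = 154.
Column 3: 49 + 133 + 77 + 105 + ? = 350, so (4,3) = -14.
Using column 4: 147 + 56 + 119 + 28 + ? → (3,4) = 350 − 350 = 0.
Using row 3: 21 + 154 + 77 + 0 + ? → (3,5) = 350 − 252 = 98.
Row 4 needs 350; the known cells sum to 308, so (4,5) = 42.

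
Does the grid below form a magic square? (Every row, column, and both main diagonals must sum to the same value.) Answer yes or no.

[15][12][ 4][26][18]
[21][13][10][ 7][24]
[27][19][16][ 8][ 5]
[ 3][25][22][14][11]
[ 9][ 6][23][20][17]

Row 1: 15 + 12 + 4 + 26 + 18 = 75.
Row 2: 21 + 13 + 10 + 7 + 24 = 75.
Row 3: 27 + 19 + 16 + 8 + 5 = 75.
Row 4: 3 + 25 + 22 + 14 + 11 = 75.
Row 5: 9 + 6 + 23 + 20 + 17 = 75.
Column 1: 15 + 21 + 27 + 3 + 9 = 75.
Column 2: 12 + 13 + 19 + 25 + 6 = 75.
Column 3: 4 + 10 + 16 + 22 + 23 = 75.
Column 4: 26 + 7 + 8 + 14 + 20 = 75.
Column 5: 18 + 24 + 5 + 11 + 17 = 75.
Main diagonal: 15 + 13 + 16 + 14 + 17 = 75.
Anti-diagonal: 18 + 7 + 16 + 25 + 9 = 75.
All lines sum to 75.

Yes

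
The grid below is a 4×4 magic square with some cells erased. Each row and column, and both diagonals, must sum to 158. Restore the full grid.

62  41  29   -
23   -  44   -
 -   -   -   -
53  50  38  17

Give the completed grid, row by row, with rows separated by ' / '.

Row 1 needs 158; the known cells sum to 132, so (1,4) = 26.
The remaining cell in column 1 is (3,1) = 158 − 138 = 20.
Using column 3: 29 + 44 + 38 + ? → (3,3) = 158 − 111 = 47.
Main diagonal needs 158; the known cells sum to 126, so (2,2) = 32.
From anti-diagonal, 158 − (26 + 44 + 53) gives (3,2) = 35.
Row 2 must total 158; the given cells sum to 99, so (2,4) = 59.
Row 3: 20 + 35 + 47 + ? = 158, so (3,4) = 56.

62 41 29 26 / 23 32 44 59 / 20 35 47 56 / 53 50 38 17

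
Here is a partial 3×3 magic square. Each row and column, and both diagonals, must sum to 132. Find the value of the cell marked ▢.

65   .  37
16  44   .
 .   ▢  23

58

Row 1 must total 132; the given cells sum to 102, so (1,2) = 30.
From row 2, 132 − (16 + 44) gives (2,3) = 72.
Column 1 must total 132; the given cells sum to 81, so (3,1) = 51.
Column 2 must total 132; the given cells sum to 74, so (3,2) = 58.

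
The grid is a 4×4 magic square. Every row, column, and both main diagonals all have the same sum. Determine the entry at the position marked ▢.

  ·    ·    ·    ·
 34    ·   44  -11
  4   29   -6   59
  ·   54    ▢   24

Row 3 is complete and sums to 86; that is the magic constant.
The remaining cell in row 2 is (2,2) = 86 − 67 = 19.
From column 2, 86 − (19 + 29 + 54) gives (1,2) = -16.
Using column 4: -11 + 59 + 24 + ? → (1,4) = 86 − 72 = 14.
From main diagonal, 86 − (19 + (-6) + 24) gives (1,1) = 49.
Using anti-diagonal: 14 + 44 + 29 + ? → (4,1) = 86 − 87 = -1.
Using row 1: 49 + (-16) + 14 + ? → (1,3) = 86 − 47 = 39.
Row 4: -1 + 54 + 24 + ? = 86, so (4,3) = 9.

9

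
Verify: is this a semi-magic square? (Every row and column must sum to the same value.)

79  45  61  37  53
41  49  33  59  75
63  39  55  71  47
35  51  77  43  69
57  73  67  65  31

Row 1: 79 + 45 + 61 + 37 + 53 = 275.
Row 2: 41 + 49 + 33 + 59 + 75 = 257.
Row 3: 63 + 39 + 55 + 71 + 47 = 275.
Row 4: 35 + 51 + 77 + 43 + 69 = 275.
Row 5: 57 + 73 + 67 + 65 + 31 = 293.
Column 1: 79 + 41 + 63 + 35 + 57 = 275.
Column 2: 45 + 49 + 39 + 51 + 73 = 257.
Column 3: 61 + 33 + 55 + 77 + 67 = 293.
Column 4: 37 + 59 + 71 + 43 + 65 = 275.
Column 5: 53 + 75 + 47 + 69 + 31 = 275.

No — row 2 sums to 257 but column 1 sums to 275.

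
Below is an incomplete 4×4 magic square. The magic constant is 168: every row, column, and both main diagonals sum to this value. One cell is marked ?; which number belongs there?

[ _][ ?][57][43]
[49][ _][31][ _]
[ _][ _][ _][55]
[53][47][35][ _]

Using row 4: 53 + 47 + 35 + ? → (4,4) = 168 − 135 = 33.
From column 3, 168 − (57 + 31 + 35) gives (3,3) = 45.
Column 4: 43 + 55 + 33 + ? = 168, so (2,4) = 37.
The remaining cell in anti-diagonal is (3,2) = 168 − 127 = 41.
Row 2 must total 168; the given cells sum to 117, so (2,2) = 51.
Using row 3: 41 + 45 + 55 + ? → (3,1) = 168 − 141 = 27.
Column 1 needs 168; the known cells sum to 129, so (1,1) = 39.
Using column 2: 51 + 41 + 47 + ? → (1,2) = 168 − 139 = 29.

29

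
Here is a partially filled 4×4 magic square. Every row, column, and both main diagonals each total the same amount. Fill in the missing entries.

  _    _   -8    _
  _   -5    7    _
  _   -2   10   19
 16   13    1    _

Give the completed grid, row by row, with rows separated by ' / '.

Column 3 is already complete: -8 + 7 + 10 + 1 = 10, so that is the magic constant.
Row 3 needs 10; the known cells sum to 27, so (3,1) = -17.
Row 4: 16 + 13 + 1 + ? = 10, so (4,4) = -20.
Column 2 must total 10; the given cells sum to 6, so (1,2) = 4.
From main diagonal, 10 − (-5 + 10 + (-20)) gives (1,1) = 25.
Anti-diagonal needs 10; the known cells sum to 21, so (1,4) = -11.
From column 1, 10 − (25 + (-17) + 16) gives (2,1) = -14.
Using column 4: -11 + 19 + (-20) + ? → (2,4) = 10 − (-12) = 22.

25 4 -8 -11 / -14 -5 7 22 / -17 -2 10 19 / 16 13 1 -20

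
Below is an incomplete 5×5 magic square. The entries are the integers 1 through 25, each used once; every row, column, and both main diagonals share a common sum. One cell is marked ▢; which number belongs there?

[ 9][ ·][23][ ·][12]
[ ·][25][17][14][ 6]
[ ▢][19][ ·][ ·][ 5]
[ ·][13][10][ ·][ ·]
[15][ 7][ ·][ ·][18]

The entries are 1 through 25, which sum to 325, so each line sums to 325/5 = 65.
Row 2: 25 + 17 + 14 + 6 + ? = 65, so (2,1) = 3.
The remaining cell in column 2 is (1,2) = 65 − 64 = 1.
Column 5 needs 65; the known cells sum to 41, so (4,5) = 24.
Anti-diagonal: 12 + 14 + 13 + 15 + ? = 65, so (3,3) = 11.
From row 1, 65 − (9 + 1 + 23 + 12) gives (1,4) = 20.
Column 3 must total 65; the given cells sum to 61, so (5,3) = 4.
Using main diagonal: 9 + 25 + 11 + 18 + ? → (4,4) = 65 − 63 = 2.
Row 4 must total 65; the given cells sum to 49, so (4,1) = 16.
Row 5 must total 65; the given cells sum to 44, so (5,4) = 21.
From column 1, 65 − (9 + 3 + 16 + 15) gives (3,1) = 22.

22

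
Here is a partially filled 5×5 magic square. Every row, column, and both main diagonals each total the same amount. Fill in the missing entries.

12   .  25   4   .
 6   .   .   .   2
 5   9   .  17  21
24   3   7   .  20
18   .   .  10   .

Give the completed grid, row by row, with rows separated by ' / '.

12 16 25 4 8 / 6 15 19 23 2 / 5 9 13 17 21 / 24 3 7 11 20 / 18 22 1 10 14

Column 1 is already complete: 12 + 6 + 5 + 24 + 18 = 65, so that is the magic constant.
Using row 3: 5 + 9 + 17 + 21 + ? → (3,3) = 65 − 52 = 13.
From row 4, 65 − (24 + 3 + 7 + 20) gives (4,4) = 11.
Column 4 needs 65; the known cells sum to 42, so (2,4) = 23.
Anti-diagonal must total 65; the given cells sum to 57, so (1,5) = 8.
The remaining cell in row 1 is (1,2) = 65 − 49 = 16.
Column 5 needs 65; the known cells sum to 51, so (5,5) = 14.
Main diagonal must total 65; the given cells sum to 50, so (2,2) = 15.
Using row 2: 6 + 15 + 23 + 2 + ? → (2,3) = 65 − 46 = 19.
Column 2: 16 + 15 + 9 + 3 + ? = 65, so (5,2) = 22.
Column 3: 25 + 19 + 13 + 7 + ? = 65, so (5,3) = 1.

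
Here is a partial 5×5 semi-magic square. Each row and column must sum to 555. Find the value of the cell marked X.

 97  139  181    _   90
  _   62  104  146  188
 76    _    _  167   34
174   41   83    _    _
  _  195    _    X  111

69

Row 1: 97 + 139 + 181 + 90 + ? = 555, so (1,4) = 48.
Using row 2: 62 + 104 + 146 + 188 + ? → (2,1) = 555 − 500 = 55.
Using column 1: 97 + 55 + 76 + 174 + ? → (5,1) = 555 − 402 = 153.
Column 2 must total 555; the given cells sum to 437, so (3,2) = 118.
From column 5, 555 − (90 + 188 + 34 + 111) gives (4,5) = 132.
The remaining cell in row 3 is (3,3) = 555 − 395 = 160.
Row 4 must total 555; the given cells sum to 430, so (4,4) = 125.
Column 3: 181 + 104 + 160 + 83 + ? = 555, so (5,3) = 27.
The remaining cell in column 4 is (5,4) = 555 − 486 = 69.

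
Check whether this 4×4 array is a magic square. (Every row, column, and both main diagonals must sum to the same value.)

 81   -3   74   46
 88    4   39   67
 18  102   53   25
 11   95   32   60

Yes

Row 1: 81 + (-3) + 74 + 46 = 198.
Row 2: 88 + 4 + 39 + 67 = 198.
Row 3: 18 + 102 + 53 + 25 = 198.
Row 4: 11 + 95 + 32 + 60 = 198.
Column 1: 81 + 88 + 18 + 11 = 198.
Column 2: -3 + 4 + 102 + 95 = 198.
Column 3: 74 + 39 + 53 + 32 = 198.
Column 4: 46 + 67 + 25 + 60 = 198.
Main diagonal: 81 + 4 + 53 + 60 = 198.
Anti-diagonal: 46 + 39 + 102 + 11 = 198.
All lines sum to 198.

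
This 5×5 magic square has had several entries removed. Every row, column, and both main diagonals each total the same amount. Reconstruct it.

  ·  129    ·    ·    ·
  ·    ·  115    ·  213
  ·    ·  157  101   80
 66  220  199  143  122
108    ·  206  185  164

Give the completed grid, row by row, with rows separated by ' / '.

Row 4 is already complete: 66 + 220 + 199 + 143 + 122 = 750, so that is the magic constant.
Using row 5: 108 + 206 + 185 + 164 + ? → (5,2) = 750 − 663 = 87.
Using column 3: 115 + 157 + 199 + 206 + ? → (1,3) = 750 − 677 = 73.
The remaining cell in column 5 is (1,5) = 750 − 579 = 171.
Anti-diagonal: 171 + 157 + 220 + 108 + ? = 750, so (2,4) = 94.
Column 4 must total 750; the given cells sum to 523, so (1,4) = 227.
Row 1 needs 750; the known cells sum to 600, so (1,1) = 150.
Using main diagonal: 150 + 157 + 143 + 164 + ? → (2,2) = 750 − 614 = 136.
Row 2 needs 750; the known cells sum to 558, so (2,1) = 192.
Using column 1: 150 + 192 + 66 + 108 + ? → (3,1) = 750 − 516 = 234.
Column 2: 129 + 136 + 220 + 87 + ? = 750, so (3,2) = 178.

150 129 73 227 171 / 192 136 115 94 213 / 234 178 157 101 80 / 66 220 199 143 122 / 108 87 206 185 164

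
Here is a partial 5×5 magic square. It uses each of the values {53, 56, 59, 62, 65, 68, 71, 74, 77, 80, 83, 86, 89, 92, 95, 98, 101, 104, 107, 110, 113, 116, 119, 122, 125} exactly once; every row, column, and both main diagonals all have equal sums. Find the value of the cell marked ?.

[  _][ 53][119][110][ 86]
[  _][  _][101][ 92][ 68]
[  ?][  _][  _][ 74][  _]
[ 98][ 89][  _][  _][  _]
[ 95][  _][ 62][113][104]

116

The 25 entries sum to 2225, so each line sums to 2225/5 = 445.
Row 1 must total 445; the given cells sum to 368, so (1,1) = 77.
Row 5: 95 + 62 + 113 + 104 + ? = 445, so (5,2) = 71.
Column 4 needs 445; the known cells sum to 389, so (4,4) = 56.
Anti-diagonal must total 445; the given cells sum to 362, so (3,3) = 83.
Using column 3: 119 + 101 + 83 + 62 + ? → (4,3) = 445 − 365 = 80.
The remaining cell in main diagonal is (2,2) = 445 − 320 = 125.
The remaining cell in row 2 is (2,1) = 445 − 386 = 59.
Using row 4: 98 + 89 + 80 + 56 + ? → (4,5) = 445 − 323 = 122.
From column 1, 445 − (77 + 59 + 98 + 95) gives (3,1) = 116.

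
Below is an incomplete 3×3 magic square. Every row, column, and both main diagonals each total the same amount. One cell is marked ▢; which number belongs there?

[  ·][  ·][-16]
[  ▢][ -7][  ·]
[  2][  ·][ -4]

Anti-diagonal is complete and sums to -21; that is the magic constant.
Row 3: 2 + (-4) + ? = -21, so (3,2) = -19.
Column 2 needs -21; the known cells sum to -26, so (1,2) = 5.
Column 3 must total -21; the given cells sum to -20, so (2,3) = -1.
Using main diagonal: -7 + (-4) + ? → (1,1) = -21 − (-11) = -10.
Using row 2: -7 + (-1) + ? → (2,1) = -21 − (-8) = -13.

-13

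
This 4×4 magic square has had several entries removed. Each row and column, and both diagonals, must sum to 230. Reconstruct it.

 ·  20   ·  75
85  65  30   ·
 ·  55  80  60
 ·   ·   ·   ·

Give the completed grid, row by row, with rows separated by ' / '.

Row 2: 85 + 65 + 30 + ? = 230, so (2,4) = 50.
Row 3 needs 230; the known cells sum to 195, so (3,1) = 35.
The remaining cell in column 2 is (4,2) = 230 − 140 = 90.
From column 4, 230 − (75 + 50 + 60) gives (4,4) = 45.
Main diagonal: 65 + 80 + 45 + ? = 230, so (1,1) = 40.
The remaining cell in anti-diagonal is (4,1) = 230 − 160 = 70.
Row 1 needs 230; the known cells sum to 135, so (1,3) = 95.
Row 4: 70 + 90 + 45 + ? = 230, so (4,3) = 25.

40 20 95 75 / 85 65 30 50 / 35 55 80 60 / 70 90 25 45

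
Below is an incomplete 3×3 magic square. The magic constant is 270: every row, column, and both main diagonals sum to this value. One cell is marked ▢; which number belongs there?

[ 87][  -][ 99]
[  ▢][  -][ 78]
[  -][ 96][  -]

102

Row 1 must total 270; the given cells sum to 186, so (1,2) = 84.
Column 2: 84 + 96 + ? = 270, so (2,2) = 90.
From column 3, 270 − (99 + 78) gives (3,3) = 93.
The remaining cell in anti-diagonal is (3,1) = 270 − 189 = 81.
Row 2 needs 270; the known cells sum to 168, so (2,1) = 102.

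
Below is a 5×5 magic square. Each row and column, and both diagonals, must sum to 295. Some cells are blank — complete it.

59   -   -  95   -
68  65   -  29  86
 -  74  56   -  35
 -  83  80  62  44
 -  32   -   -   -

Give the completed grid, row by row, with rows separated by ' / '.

Row 2 must total 295; the given cells sum to 248, so (2,3) = 47.
Row 4 needs 295; the known cells sum to 269, so (4,1) = 26.
Column 2: 65 + 74 + 83 + 32 + ? = 295, so (1,2) = 41.
The remaining cell in main diagonal is (5,5) = 295 − 242 = 53.
Column 5: 86 + 35 + 44 + 53 + ? = 295, so (1,5) = 77.
From anti-diagonal, 295 − (77 + 29 + 56 + 83) gives (5,1) = 50.
The remaining cell in row 1 is (1,3) = 295 − 272 = 23.
Column 1: 59 + 68 + 26 + 50 + ? = 295, so (3,1) = 92.
Column 3: 23 + 47 + 56 + 80 + ? = 295, so (5,3) = 89.
Using row 3: 92 + 74 + 56 + 35 + ? → (3,4) = 295 − 257 = 38.
Row 5: 50 + 32 + 89 + 53 + ? = 295, so (5,4) = 71.

59 41 23 95 77 / 68 65 47 29 86 / 92 74 56 38 35 / 26 83 80 62 44 / 50 32 89 71 53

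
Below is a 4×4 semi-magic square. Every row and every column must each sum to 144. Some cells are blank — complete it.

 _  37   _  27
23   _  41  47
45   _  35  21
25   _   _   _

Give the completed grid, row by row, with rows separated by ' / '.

51 37 29 27 / 23 33 41 47 / 45 43 35 21 / 25 31 39 49

Using row 2: 23 + 41 + 47 + ? → (2,2) = 144 − 111 = 33.
Row 3 needs 144; the known cells sum to 101, so (3,2) = 43.
Column 1 needs 144; the known cells sum to 93, so (1,1) = 51.
Column 2 needs 144; the known cells sum to 113, so (4,2) = 31.
Using column 4: 27 + 47 + 21 + ? → (4,4) = 144 − 95 = 49.
Row 1: 51 + 37 + 27 + ? = 144, so (1,3) = 29.
From row 4, 144 − (25 + 31 + 49) gives (4,3) = 39.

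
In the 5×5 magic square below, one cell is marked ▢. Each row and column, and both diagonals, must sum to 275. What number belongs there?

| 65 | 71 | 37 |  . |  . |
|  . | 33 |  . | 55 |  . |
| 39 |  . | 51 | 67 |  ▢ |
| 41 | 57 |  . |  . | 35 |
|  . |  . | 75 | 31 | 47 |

73

From main diagonal, 275 − (65 + 33 + 51 + 47) gives (4,4) = 79.
Row 4: 41 + 57 + 79 + 35 + ? = 275, so (4,3) = 63.
Using column 3: 37 + 51 + 63 + 75 + ? → (2,3) = 275 − 226 = 49.
Column 4 needs 275; the known cells sum to 232, so (1,4) = 43.
Row 1 must total 275; the given cells sum to 216, so (1,5) = 59.
From anti-diagonal, 275 − (59 + 55 + 51 + 57) gives (5,1) = 53.
From row 5, 275 − (53 + 75 + 31 + 47) gives (5,2) = 69.
Column 1 needs 275; the known cells sum to 198, so (2,1) = 77.
Column 2 needs 275; the known cells sum to 230, so (3,2) = 45.
Row 2: 77 + 33 + 49 + 55 + ? = 275, so (2,5) = 61.
Using row 3: 39 + 45 + 51 + 67 + ? → (3,5) = 275 − 202 = 73.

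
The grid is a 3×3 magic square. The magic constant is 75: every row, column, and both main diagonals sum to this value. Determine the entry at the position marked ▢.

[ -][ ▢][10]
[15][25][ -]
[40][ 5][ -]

Row 2 needs 75; the known cells sum to 40, so (2,3) = 35.
Row 3: 40 + 5 + ? = 75, so (3,3) = 30.
Using column 1: 15 + 40 + ? → (1,1) = 75 − 55 = 20.
Column 2: 25 + 5 + ? = 75, so (1,2) = 45.

45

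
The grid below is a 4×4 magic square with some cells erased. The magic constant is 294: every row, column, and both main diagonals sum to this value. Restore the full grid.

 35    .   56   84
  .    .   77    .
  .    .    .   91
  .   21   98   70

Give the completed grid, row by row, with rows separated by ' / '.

Row 1: 35 + 56 + 84 + ? = 294, so (1,2) = 119.
Row 4: 21 + 98 + 70 + ? = 294, so (4,1) = 105.
Using column 3: 56 + 77 + 98 + ? → (3,3) = 294 − 231 = 63.
Column 4: 84 + 91 + 70 + ? = 294, so (2,4) = 49.
The remaining cell in main diagonal is (2,2) = 294 − 168 = 126.
The remaining cell in anti-diagonal is (3,2) = 294 − 266 = 28.
Row 2 needs 294; the known cells sum to 252, so (2,1) = 42.
Using row 3: 28 + 63 + 91 + ? → (3,1) = 294 − 182 = 112.

35 119 56 84 / 42 126 77 49 / 112 28 63 91 / 105 21 98 70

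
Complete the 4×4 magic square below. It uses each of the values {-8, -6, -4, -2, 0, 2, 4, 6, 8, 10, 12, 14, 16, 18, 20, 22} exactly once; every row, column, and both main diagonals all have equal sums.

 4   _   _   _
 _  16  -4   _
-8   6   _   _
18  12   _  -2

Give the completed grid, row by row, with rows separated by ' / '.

The 16 entries sum to 112, so each line sums to 112/4 = 28.
Using row 4: 18 + 12 + (-2) + ? → (4,3) = 28 − 28 = 0.
Column 1: 4 + (-8) + 18 + ? = 28, so (2,1) = 14.
Using column 2: 16 + 6 + 12 + ? → (1,2) = 28 − 34 = -6.
Using main diagonal: 4 + 16 + (-2) + ? → (3,3) = 28 − 18 = 10.
Anti-diagonal: -4 + 6 + 18 + ? = 28, so (1,4) = 8.
The remaining cell in row 1 is (1,3) = 28 − 6 = 22.
Row 2 must total 28; the given cells sum to 26, so (2,4) = 2.
Row 3: -8 + 6 + 10 + ? = 28, so (3,4) = 20.

4 -6 22 8 / 14 16 -4 2 / -8 6 10 20 / 18 12 0 -2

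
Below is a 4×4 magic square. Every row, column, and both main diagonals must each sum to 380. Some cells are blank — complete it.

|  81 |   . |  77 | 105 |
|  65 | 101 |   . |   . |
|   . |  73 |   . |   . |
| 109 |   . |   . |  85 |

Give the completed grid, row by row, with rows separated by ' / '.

From row 1, 380 − (81 + 77 + 105) gives (1,2) = 117.
The remaining cell in column 1 is (3,1) = 380 − 255 = 125.
Column 2 needs 380; the known cells sum to 291, so (4,2) = 89.
Using main diagonal: 81 + 101 + 85 + ? → (3,3) = 380 − 267 = 113.
Anti-diagonal needs 380; the known cells sum to 287, so (2,3) = 93.
The remaining cell in row 2 is (2,4) = 380 − 259 = 121.
Row 3 must total 380; the given cells sum to 311, so (3,4) = 69.
Row 4 must total 380; the given cells sum to 283, so (4,3) = 97.

81 117 77 105 / 65 101 93 121 / 125 73 113 69 / 109 89 97 85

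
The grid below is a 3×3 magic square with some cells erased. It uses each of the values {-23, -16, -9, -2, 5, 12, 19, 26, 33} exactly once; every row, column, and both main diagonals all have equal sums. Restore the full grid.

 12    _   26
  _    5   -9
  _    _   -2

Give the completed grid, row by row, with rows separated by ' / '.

12 -23 26 / 19 5 -9 / -16 33 -2

The 9 entries sum to 45, so each line sums to 45/3 = 15.
From row 1, 15 − (12 + 26) gives (1,2) = -23.
Row 2: 5 + (-9) + ? = 15, so (2,1) = 19.
Column 1 needs 15; the known cells sum to 31, so (3,1) = -16.
Column 2 needs 15; the known cells sum to -18, so (3,2) = 33.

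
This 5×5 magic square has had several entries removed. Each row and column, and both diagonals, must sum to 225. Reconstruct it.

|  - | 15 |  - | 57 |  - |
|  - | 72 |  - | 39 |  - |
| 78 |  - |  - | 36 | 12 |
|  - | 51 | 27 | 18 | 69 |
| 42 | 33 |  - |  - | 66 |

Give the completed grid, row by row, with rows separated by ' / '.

Row 4: 51 + 27 + 18 + 69 + ? = 225, so (4,1) = 60.
From column 2, 225 − (15 + 72 + 51 + 33) gives (3,2) = 54.
Using column 4: 57 + 39 + 36 + 18 + ? → (5,4) = 225 − 150 = 75.
Row 3: 78 + 54 + 36 + 12 + ? = 225, so (3,3) = 45.
Using row 5: 42 + 33 + 75 + 66 + ? → (5,3) = 225 − 216 = 9.
Main diagonal must total 225; the given cells sum to 201, so (1,1) = 24.
From anti-diagonal, 225 − (39 + 45 + 51 + 42) gives (1,5) = 48.
Using row 1: 24 + 15 + 57 + 48 + ? → (1,3) = 225 − 144 = 81.
From column 1, 225 − (24 + 78 + 60 + 42) gives (2,1) = 21.
Using column 3: 81 + 45 + 27 + 9 + ? → (2,3) = 225 − 162 = 63.
Column 5: 48 + 12 + 69 + 66 + ? = 225, so (2,5) = 30.

24 15 81 57 48 / 21 72 63 39 30 / 78 54 45 36 12 / 60 51 27 18 69 / 42 33 9 75 66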